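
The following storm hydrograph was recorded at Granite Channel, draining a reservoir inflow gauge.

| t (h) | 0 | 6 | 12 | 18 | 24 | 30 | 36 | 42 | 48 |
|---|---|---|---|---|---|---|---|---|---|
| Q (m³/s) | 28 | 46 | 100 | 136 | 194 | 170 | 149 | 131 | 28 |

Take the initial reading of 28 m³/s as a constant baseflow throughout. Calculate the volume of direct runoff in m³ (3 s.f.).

V ≈ 1.58 × 10^7 m³

Direct-runoff ordinates (Q − Q_b): 0.0, 18.0, 72.0, 108.0, 166.0, 142.0, 121.0, 103.0, 0.0 m³/s.
ΣQ_DR = 730.0 m³/s.
With Δt = 6 h = 21600 s, V = ΣQ_DR · Δt = 730.0 × 21600 = 1.58 × 10^7 m³.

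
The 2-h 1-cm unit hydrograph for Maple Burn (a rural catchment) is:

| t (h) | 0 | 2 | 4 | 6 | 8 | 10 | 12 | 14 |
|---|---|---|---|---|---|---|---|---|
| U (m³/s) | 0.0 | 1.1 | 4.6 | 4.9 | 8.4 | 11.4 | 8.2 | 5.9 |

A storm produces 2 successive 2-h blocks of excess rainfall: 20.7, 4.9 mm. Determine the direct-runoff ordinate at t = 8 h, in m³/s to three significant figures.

By discrete convolution, Q_j = Σ (P_i / 10 mm) · U_{j−i}.
At t = 8 h (j=4): Q = (20.7/10)·8.4 + (4.9/10)·4.9 = 19.8 m³/s.

Q ≈ 19.8 m³/s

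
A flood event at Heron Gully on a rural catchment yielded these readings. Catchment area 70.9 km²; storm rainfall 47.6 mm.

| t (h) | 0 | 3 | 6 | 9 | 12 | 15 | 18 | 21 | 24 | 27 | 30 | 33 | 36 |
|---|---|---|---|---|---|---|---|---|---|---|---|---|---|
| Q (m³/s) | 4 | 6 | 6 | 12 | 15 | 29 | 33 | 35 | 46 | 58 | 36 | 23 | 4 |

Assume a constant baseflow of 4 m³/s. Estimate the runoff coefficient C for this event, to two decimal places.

C ≈ 0.82

ΣQ_DR = 255.0 m³/s; V = ΣQ_DR·Δt = 2.754 × 10^6 m³.
Runoff depth d = V / A = 38.84 mm.
C = d / P = 38.84 / 47.6 = 0.82.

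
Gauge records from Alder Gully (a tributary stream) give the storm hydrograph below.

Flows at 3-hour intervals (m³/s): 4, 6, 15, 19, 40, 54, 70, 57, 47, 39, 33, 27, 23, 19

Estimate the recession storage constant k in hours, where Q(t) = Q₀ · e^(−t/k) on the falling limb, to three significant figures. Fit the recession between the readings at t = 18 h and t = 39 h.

k ≈ 16.1 h

On the falling limb, Q drops from 70 to 19 m³/s between t = 18 h and t = 39 h (Δt = 21 h).
k = −Δt / ln(Q₂/Q₁) = −21 / ln(19/70) = 16.1 h.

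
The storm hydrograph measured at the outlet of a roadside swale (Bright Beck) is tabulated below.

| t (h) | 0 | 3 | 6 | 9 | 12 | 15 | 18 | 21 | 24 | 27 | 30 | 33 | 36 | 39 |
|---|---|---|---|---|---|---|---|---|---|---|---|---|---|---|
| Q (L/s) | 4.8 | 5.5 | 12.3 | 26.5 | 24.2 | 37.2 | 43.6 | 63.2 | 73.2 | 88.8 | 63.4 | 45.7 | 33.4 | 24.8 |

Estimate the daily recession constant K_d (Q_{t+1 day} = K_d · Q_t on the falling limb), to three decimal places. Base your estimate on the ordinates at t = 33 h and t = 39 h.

Between t = 33 h and t = 39 h the flow falls from 45.7 to 24.8 L/s over 2×3 h = 6 h.
Per-interval ratio K = (24.8/45.7)^(1/2) = 0.7367; K_d = K^(24/3) = 0.087.

K_d ≈ 0.087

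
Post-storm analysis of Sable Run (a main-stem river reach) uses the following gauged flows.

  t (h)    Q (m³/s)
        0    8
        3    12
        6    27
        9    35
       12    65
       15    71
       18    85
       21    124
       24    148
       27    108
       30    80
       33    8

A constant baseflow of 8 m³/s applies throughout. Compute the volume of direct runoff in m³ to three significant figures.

V ≈ 7.29 × 10^6 m³

Direct-runoff ordinates (Q − Q_b): 0.0, 4.0, 19.0, 27.0, 57.0, 63.0, 77.0, 116.0, 140.0, 100.0, 72.0, 0.0 m³/s.
ΣQ_DR = 675.0 m³/s.
With Δt = 3 h = 10800 s, V = ΣQ_DR · Δt = 675.0 × 10800 = 7.29 × 10^6 m³.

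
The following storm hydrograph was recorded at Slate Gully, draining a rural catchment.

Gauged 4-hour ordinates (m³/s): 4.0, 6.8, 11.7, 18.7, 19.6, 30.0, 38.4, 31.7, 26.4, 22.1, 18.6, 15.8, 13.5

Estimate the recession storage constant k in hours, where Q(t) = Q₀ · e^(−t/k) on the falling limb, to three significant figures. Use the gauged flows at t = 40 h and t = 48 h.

k ≈ 25.0 h

On the falling limb, Q drops from 18.6 to 13.5 m³/s between t = 40 h and t = 48 h (Δt = 8 h).
k = −Δt / ln(Q₂/Q₁) = −8 / ln(13.5/18.6) = 25.0 h.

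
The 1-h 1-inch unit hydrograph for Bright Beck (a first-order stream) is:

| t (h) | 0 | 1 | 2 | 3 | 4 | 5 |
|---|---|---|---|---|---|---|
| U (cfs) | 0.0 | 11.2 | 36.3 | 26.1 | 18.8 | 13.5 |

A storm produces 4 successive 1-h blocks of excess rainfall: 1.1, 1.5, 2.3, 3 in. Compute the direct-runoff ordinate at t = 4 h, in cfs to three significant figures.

Q ≈ 177 cfs

By discrete convolution, Q_j = Σ (P_i / 1 in) · U_{j−i}.
At t = 4 h (j=4): Q = (1.1/1)·18.8 + (1.5/1)·26.1 + (2.3/1)·36.3 + (3/1)·11.2 = 177 cfs.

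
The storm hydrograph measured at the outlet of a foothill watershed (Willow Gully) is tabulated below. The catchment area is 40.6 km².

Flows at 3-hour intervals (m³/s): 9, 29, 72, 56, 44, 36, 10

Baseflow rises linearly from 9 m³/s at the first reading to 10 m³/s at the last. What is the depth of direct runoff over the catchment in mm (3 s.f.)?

d ≈ 50.4 mm

Direct runoff: 0.00, 19.83, 62.67, 46.50, 34.33, 26.17, 0.00 m³/s; ΣQ_DR = 189.5 m³/s.
V = ΣQ_DR · Δt = 189.5 × 10800 s = 2.047 × 10^6 m³.
Over A = 40.6 km², depth = V / A = 50.4 mm.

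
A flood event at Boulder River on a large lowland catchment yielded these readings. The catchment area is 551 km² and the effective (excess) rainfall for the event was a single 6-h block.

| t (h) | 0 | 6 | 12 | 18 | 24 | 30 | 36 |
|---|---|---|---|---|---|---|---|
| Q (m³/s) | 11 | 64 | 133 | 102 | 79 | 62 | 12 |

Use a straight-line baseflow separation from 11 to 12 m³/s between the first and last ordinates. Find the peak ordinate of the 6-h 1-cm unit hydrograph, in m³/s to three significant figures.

U_p ≈ 81.1 m³/s

Direct runoff: 0.00, 52.83, 121.67, 90.50, 67.33, 50.17, 0.00 m³/s; ΣQ_DR = 382.5 m³/s, peak = 121.67 m³/s.
Runoff depth d = ΣQ_DR·Δt / A = 382.5 × 21600 / (551 km²) = 14.99 mm.
The 1-cm UH is the DRH scaled by (10 mm)/d, so U_p = 121.67 × 10/14.99 = 81.1 m³/s.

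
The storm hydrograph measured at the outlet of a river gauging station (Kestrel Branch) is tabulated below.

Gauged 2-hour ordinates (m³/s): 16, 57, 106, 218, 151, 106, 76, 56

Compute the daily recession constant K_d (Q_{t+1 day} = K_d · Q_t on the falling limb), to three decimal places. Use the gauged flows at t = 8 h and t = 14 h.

Between t = 8 h and t = 14 h the flow falls from 151 to 56 m³/s over 3×2 h = 6 h.
Per-interval ratio K = (56/151)^(1/3) = 0.7185; K_d = K^(24/2) = 0.019.

K_d ≈ 0.019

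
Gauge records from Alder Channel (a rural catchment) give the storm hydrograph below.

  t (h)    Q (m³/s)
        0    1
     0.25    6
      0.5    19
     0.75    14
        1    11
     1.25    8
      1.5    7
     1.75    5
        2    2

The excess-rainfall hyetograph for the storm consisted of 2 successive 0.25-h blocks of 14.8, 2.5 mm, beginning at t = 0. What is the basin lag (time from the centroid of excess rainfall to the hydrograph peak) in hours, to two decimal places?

t_L ≈ 0.34 h

Centroid of excess rainfall: t_c = Σ P_i·t̄_i / ΣP_i = 0.1611 h (block centres at 0.125, 0.375 h).
Hydrograph peak occurs at t = 0.5 h, so basin lag t_L = 0.5 − 0.1611 = 0.34 h.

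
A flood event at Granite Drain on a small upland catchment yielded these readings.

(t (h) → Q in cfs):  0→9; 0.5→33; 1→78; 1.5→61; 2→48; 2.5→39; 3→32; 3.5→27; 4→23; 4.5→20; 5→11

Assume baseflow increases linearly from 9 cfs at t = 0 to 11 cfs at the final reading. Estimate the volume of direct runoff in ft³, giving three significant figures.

Direct-runoff ordinates (Q − Q_b): 0.00, 23.80, 68.60, 51.40, 38.20, 29.00, 21.80, 16.60, 12.40, 9.20, 0.00 cfs.
ΣQ_DR = 271.0 cfs.
With Δt = 0.5 h = 1800 s, V = ΣQ_DR · Δt = 271.0 × 1800 = 4.88 × 10^5 ft³.

V ≈ 4.88 × 10^5 ft³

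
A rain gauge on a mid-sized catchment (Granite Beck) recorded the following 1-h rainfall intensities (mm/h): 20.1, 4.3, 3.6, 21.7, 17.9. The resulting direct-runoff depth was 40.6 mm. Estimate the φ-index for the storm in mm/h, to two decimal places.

φ ≈ 6.37 mm/h

Only the 3 blocks with intensity above φ contribute runoff: 20.1, 21.7, 17.9 mm/h.
Σ(I−φ)·Δt = d  ⇒  (20.1+21.7+17.9 − 3φ)·1 = 40.6
φ = (59.70 − 40.6/1) / 3 = 6.37 mm/h.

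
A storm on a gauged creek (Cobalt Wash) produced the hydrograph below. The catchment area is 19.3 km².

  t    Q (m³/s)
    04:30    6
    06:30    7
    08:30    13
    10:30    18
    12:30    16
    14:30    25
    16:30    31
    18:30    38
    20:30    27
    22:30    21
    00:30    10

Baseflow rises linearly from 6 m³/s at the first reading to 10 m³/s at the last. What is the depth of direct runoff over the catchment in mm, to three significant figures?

d ≈ 46.3 mm

Direct runoff: 0.00, 0.60, 6.20, 10.80, 8.40, 17.00, 22.60, 29.20, 17.80, 11.40, 0.00 m³/s; ΣQ_DR = 124.0 m³/s.
V = ΣQ_DR · Δt = 124.0 × 7200 s = 8.928 × 10^5 m³.
Over A = 19.3 km², depth = V / A = 46.3 mm.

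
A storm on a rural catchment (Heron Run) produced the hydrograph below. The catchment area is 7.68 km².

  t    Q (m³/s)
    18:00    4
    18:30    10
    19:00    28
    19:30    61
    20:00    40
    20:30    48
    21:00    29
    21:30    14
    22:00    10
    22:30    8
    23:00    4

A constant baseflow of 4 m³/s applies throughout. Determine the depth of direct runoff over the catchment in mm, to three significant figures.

Direct runoff: 0.0, 6.0, 24.0, 57.0, 36.0, 44.0, 25.0, 10.0, 6.0, 4.0, 0.0 m³/s; ΣQ_DR = 212.0 m³/s.
V = ΣQ_DR · Δt = 212.0 × 1800 s = 3.816 × 10^5 m³.
Over A = 7.68 km², depth = V / A = 49.7 mm.

d ≈ 49.7 mm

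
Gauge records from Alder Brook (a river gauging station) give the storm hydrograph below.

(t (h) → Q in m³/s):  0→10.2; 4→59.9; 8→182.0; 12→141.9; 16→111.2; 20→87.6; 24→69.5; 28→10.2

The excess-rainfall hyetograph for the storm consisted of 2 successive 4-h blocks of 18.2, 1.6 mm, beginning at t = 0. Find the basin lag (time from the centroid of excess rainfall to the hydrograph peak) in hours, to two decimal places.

Centroid of excess rainfall: t_c = Σ P_i·t̄_i / ΣP_i = 2.3232 h (block centres at 2, 6 h).
Hydrograph peak occurs at t = 8 h, so basin lag t_L = 8 − 2.3232 = 5.68 h.

t_L ≈ 5.68 h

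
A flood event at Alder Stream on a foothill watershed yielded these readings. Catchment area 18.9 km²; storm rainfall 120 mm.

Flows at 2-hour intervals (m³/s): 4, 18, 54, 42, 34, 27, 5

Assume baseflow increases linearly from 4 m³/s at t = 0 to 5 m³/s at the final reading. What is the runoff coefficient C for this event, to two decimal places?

C ≈ 0.48

ΣQ_DR = 152.5 m³/s; V = ΣQ_DR·Δt = 1.098 × 10^6 m³.
Runoff depth d = V / A = 58.10 mm.
C = d / P = 58.10 / 120 = 0.48.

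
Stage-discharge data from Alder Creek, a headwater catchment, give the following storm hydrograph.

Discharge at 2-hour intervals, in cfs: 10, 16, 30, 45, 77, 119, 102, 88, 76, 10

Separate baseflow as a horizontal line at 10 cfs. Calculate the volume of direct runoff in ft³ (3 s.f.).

V ≈ 3.41 × 10^6 ft³

Direct-runoff ordinates (Q − Q_b): 0.0, 6.0, 20.0, 35.0, 67.0, 109.0, 92.0, 78.0, 66.0, 0.0 cfs.
ΣQ_DR = 473.0 cfs.
With Δt = 2 h = 7200 s, V = ΣQ_DR · Δt = 473.0 × 7200 = 3.41 × 10^6 ft³.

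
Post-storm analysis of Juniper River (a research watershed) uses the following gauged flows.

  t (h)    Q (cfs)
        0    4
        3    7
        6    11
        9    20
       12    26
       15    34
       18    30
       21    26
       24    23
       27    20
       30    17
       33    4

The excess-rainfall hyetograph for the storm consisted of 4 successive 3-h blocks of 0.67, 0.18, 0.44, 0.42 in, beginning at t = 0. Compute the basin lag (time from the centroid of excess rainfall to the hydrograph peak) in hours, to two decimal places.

t_L ≈ 9.43 h

Centroid of excess rainfall: t_c = Σ P_i·t̄_i / ΣP_i = 5.5702 h (block centres at 1.5, 4.5, 7.5, 10.5 h).
Hydrograph peak occurs at t = 15 h, so basin lag t_L = 15 − 5.5702 = 9.43 h.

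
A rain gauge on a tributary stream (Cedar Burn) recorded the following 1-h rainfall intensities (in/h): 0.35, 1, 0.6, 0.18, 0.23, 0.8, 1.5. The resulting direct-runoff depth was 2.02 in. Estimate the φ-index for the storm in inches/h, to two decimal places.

Only the 4 blocks with intensity above φ contribute runoff: 1, 0.6, 0.8, 1.5 in/h.
Σ(I−φ)·Δt = d  ⇒  (1+0.6+0.8+1.5 − 4φ)·1 = 2.02
φ = (3.900 − 2.02/1) / 4 = 0.47 in/h.

φ ≈ 0.47 in/h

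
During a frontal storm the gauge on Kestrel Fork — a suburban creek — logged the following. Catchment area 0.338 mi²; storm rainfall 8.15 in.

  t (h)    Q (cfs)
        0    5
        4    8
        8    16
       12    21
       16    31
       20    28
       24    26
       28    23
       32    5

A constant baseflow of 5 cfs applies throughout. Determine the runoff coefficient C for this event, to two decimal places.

ΣQ_DR = 118.0 cfs; V = ΣQ_DR·Δt = 1.699 × 10^6 ft³.
Runoff depth d = V / A = 2.164 in.
C = d / P = 2.164 / 8.15 = 0.27.

C ≈ 0.27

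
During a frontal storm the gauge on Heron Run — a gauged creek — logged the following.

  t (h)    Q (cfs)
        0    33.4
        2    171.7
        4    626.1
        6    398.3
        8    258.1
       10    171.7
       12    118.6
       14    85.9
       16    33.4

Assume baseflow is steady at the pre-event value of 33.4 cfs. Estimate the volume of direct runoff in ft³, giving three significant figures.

V ≈ 1.15 × 10^7 ft³

Direct-runoff ordinates (Q − Q_b): 0.0, 138.3, 592.7, 364.9, 224.7, 138.3, 85.2, 52.5, 0.0 cfs.
ΣQ_DR = 1597 cfs.
With Δt = 2 h = 7200 s, V = ΣQ_DR · Δt = 1597 × 7200 = 1.15 × 10^7 ft³.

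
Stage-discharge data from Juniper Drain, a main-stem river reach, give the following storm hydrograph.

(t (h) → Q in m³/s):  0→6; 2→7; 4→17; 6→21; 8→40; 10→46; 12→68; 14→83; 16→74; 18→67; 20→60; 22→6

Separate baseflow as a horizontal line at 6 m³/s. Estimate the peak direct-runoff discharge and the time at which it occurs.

Q_p = 77.0 m³/s at t = 14 h

Subtracting baseflow gives direct-runoff ordinates: 0.0, 1.0, 11.0, 15.0, 34.0, 40.0, 62.0, 77.0, 68.0, 61.0, 54.0, 0.0 m³/s.
The maximum is 77.0 m³/s, occurring at the reading for t = 14 h.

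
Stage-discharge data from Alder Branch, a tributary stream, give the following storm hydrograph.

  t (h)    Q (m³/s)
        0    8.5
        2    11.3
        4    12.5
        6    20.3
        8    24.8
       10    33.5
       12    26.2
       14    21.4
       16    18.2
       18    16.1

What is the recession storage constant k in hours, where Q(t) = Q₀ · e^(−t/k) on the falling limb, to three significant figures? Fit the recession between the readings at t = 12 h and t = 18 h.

On the falling limb, Q drops from 26.2 to 16.1 m³/s between t = 12 h and t = 18 h (Δt = 6 h).
k = −Δt / ln(Q₂/Q₁) = −6 / ln(16.1/26.2) = 12.3 h.

k ≈ 12.3 h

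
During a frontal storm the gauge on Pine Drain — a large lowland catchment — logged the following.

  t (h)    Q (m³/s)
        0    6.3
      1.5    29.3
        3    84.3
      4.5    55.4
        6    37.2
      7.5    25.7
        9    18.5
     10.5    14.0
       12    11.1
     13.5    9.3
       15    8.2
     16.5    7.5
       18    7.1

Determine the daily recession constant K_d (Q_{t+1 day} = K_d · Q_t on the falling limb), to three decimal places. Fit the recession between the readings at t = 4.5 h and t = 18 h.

Between t = 4.5 h and t = 18 h the flow falls from 55.4 to 7.1 m³/s over 9×1.5 h = 13.5 h.
Per-interval ratio K = (7.1/55.4)^(1/9) = 0.7959; K_d = K^(24/1.5) = 0.026.

K_d ≈ 0.026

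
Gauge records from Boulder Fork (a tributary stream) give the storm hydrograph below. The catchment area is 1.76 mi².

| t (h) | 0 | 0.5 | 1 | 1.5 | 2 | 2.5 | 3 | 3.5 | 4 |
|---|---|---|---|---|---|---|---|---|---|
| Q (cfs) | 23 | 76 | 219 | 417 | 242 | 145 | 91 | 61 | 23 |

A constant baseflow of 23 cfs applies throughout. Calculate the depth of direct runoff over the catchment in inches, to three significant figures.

Direct runoff: 0.0, 53.0, 196.0, 394.0, 219.0, 122.0, 68.0, 38.0, 0.0 cfs; ΣQ_DR = 1090 cfs.
V = ΣQ_DR · Δt = 1090 × 1800 s = 1.962 × 10^6 ft³.
Over A = 1.76 mi², depth = V / A = 0.480 in.

d ≈ 0.480 in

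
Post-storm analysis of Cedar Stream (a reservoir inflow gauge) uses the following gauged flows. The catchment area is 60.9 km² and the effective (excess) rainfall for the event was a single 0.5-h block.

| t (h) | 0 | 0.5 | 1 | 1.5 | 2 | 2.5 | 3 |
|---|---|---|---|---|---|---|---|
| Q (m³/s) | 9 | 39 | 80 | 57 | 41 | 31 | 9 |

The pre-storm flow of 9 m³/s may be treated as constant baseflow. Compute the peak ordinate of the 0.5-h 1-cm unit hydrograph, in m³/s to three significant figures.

U_p ≈ 118 m³/s

Direct runoff: 0.0, 30.0, 71.0, 48.0, 32.0, 22.0, 0.0 m³/s; ΣQ_DR = 203.0 m³/s, peak = 71.0 m³/s.
Runoff depth d = ΣQ_DR·Δt / A = 203.0 × 1800 / (60.9 km²) = 6.000 mm.
The 1-cm UH is the DRH scaled by (10 mm)/d, so U_p = 71.0 × 10/6.000 = 118 m³/s.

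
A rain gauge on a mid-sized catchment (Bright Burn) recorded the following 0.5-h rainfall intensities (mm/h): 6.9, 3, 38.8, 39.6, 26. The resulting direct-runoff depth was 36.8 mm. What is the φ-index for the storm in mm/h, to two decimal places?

Only the 3 blocks with intensity above φ contribute runoff: 38.8, 39.6, 26 mm/h.
Σ(I−φ)·Δt = d  ⇒  (38.8+39.6+26 − 3φ)·0.5 = 36.8
φ = (104.4 − 36.8/0.5) / 3 = 10.27 mm/h.

φ ≈ 10.27 mm/h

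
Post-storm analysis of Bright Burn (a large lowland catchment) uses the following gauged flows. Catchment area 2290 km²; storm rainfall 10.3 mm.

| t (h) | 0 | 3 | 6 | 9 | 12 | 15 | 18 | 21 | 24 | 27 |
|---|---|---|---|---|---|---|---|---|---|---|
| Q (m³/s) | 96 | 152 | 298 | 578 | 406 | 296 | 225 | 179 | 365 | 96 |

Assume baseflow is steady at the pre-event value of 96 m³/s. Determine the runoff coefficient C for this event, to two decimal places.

C ≈ 0.79

ΣQ_DR = 1731 m³/s; V = ΣQ_DR·Δt = 1.869 × 10^7 m³.
Runoff depth d = V / A = 8.164 mm.
C = d / P = 8.164 / 10.3 = 0.79.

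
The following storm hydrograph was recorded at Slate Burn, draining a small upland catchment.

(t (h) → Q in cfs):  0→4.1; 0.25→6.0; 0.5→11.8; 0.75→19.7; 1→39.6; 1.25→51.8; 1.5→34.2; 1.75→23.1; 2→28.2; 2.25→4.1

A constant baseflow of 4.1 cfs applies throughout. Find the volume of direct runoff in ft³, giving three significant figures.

V ≈ 1.63 × 10^5 ft³

Direct-runoff ordinates (Q − Q_b): 0.0, 1.9, 7.7, 15.6, 35.5, 47.7, 30.1, 19.0, 24.1, 0.0 cfs.
ΣQ_DR = 181.6 cfs.
With Δt = 0.25 h = 900 s, V = ΣQ_DR · Δt = 181.6 × 900 = 1.63 × 10^5 ft³.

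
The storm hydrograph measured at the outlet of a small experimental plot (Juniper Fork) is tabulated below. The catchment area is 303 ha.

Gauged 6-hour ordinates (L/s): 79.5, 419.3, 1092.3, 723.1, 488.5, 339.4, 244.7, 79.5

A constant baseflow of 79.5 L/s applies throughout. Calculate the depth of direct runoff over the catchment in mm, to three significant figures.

d ≈ 20.2 mm

Direct runoff: 0.0, 339.8, 1012.8, 643.6, 409.0, 259.9, 165.2, 0.0 L/s; ΣQ_DR = 2830 L/s.
V = ΣQ_DR · Δt = 2830 × 21600 s = 6.113 × 10^7 L.
Over A = 303 ha, depth = V / A = 20.2 mm.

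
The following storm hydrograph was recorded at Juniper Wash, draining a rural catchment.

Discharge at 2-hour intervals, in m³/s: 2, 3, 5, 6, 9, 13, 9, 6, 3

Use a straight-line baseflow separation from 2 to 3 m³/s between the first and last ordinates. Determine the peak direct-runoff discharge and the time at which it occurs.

Subtracting baseflow gives direct-runoff ordinates: 0.00, 0.88, 2.75, 3.62, 6.50, 10.38, 6.25, 3.12, 0.00 m³/s.
The maximum is 10.38 m³/s, occurring at the reading for t = 10 h.

Q_p = 10.38 m³/s at t = 10 h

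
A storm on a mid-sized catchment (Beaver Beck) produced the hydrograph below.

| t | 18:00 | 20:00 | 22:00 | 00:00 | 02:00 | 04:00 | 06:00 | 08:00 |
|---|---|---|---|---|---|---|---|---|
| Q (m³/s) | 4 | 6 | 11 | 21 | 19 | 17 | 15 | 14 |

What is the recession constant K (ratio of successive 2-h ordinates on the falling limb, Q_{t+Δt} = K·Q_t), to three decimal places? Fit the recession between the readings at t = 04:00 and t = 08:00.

Using the recession-limb readings at t = 04:00 and t = 08:00: Q falls from 17 to 14 m³/s over 2 intervals.
K = (Q₂/Q₁)^(1/2) = (14/17)^(1/2) = 0.907.

K ≈ 0.907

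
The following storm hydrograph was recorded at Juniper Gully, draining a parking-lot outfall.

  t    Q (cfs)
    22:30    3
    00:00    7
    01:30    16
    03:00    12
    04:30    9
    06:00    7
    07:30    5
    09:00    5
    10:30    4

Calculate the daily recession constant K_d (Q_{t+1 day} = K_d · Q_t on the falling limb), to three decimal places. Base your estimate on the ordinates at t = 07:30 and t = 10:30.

Between t = 07:30 and t = 10:30 the flow falls from 5 to 4 cfs over 2×1.5 h = 3 h.
Per-interval ratio K = (4/5)^(1/2) = 0.8944; K_d = K^(24/1.5) = 0.168.

K_d ≈ 0.168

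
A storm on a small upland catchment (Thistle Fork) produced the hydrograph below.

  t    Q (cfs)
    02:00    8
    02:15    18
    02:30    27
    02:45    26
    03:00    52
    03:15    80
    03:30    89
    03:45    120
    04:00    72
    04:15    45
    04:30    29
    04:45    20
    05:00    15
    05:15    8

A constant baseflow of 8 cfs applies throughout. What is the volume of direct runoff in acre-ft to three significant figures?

Direct-runoff ordinates (Q − Q_b): 0.0, 10.0, 19.0, 18.0, 44.0, 72.0, 81.0, 112.0, 64.0, 37.0, 21.0, 12.0, 7.0, 0.0 cfs.
ΣQ_DR = 497.0 cfs.
With Δt = 0.25 h = 900 s, V = ΣQ_DR · Δt = 497.0 × 900 = 4.47 × 10^5 ft³ = 10.3 acre-ft.

V ≈ 10.3 acre-ft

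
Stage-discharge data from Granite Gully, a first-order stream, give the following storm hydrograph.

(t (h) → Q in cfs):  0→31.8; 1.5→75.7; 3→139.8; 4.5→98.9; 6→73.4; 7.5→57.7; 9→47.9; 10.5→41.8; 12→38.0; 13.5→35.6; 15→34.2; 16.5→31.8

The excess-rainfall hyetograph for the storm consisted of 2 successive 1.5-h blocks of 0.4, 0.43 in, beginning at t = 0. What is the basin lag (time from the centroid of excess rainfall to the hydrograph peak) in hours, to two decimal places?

Centroid of excess rainfall: t_c = Σ P_i·t̄_i / ΣP_i = 1.5271 h (block centres at 0.75, 2.25 h).
Hydrograph peak occurs at t = 3 h, so basin lag t_L = 3 − 1.5271 = 1.47 h.

t_L ≈ 1.47 h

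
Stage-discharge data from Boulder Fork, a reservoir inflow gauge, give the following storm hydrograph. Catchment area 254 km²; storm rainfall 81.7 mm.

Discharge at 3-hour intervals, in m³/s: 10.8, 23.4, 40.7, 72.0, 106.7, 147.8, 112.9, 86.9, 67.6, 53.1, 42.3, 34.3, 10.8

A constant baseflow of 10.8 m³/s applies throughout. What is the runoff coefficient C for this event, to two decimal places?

ΣQ_DR = 668.9 m³/s; V = ΣQ_DR·Δt = 7.224 × 10^6 m³.
Runoff depth d = V / A = 28.44 mm.
C = d / P = 28.44 / 81.7 = 0.35.

C ≈ 0.35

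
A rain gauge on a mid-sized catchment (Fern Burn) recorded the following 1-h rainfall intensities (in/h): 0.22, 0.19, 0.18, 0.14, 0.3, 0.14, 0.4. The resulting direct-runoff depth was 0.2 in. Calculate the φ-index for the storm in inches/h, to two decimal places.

Only the 2 blocks with intensity above φ contribute runoff: 0.3, 0.4 in/h.
Σ(I−φ)·Δt = d  ⇒  (0.3+0.4 − 2φ)·1 = 0.2
φ = (0.7000 − 0.2/1) / 2 = 0.25 in/h.

φ ≈ 0.25 in/h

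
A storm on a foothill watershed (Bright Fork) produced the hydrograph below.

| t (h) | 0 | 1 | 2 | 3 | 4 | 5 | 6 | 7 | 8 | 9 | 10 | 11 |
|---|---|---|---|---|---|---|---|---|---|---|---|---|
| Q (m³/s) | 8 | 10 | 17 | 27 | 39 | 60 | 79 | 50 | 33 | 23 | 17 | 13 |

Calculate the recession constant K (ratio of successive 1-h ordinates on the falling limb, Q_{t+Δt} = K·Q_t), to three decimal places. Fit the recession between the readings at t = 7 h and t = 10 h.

K ≈ 0.698

Using the recession-limb readings at t = 7 h and t = 10 h: Q falls from 50 to 17 m³/s over 3 intervals.
K = (Q₂/Q₁)^(1/3) = (17/50)^(1/3) = 0.698.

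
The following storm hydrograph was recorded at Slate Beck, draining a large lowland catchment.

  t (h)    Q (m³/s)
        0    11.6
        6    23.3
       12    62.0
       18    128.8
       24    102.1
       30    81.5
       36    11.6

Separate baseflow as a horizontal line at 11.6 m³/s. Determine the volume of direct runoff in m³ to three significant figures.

V ≈ 7.34 × 10^6 m³

Direct-runoff ordinates (Q − Q_b): 0.0, 11.7, 50.4, 117.2, 90.5, 69.9, 0.0 m³/s.
ΣQ_DR = 339.7 m³/s.
With Δt = 6 h = 21600 s, V = ΣQ_DR · Δt = 339.7 × 21600 = 7.34 × 10^6 m³.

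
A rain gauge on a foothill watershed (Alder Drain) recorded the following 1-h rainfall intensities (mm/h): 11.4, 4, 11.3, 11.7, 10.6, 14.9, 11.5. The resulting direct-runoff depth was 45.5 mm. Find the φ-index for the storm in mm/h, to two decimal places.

Only the 6 blocks with intensity above φ contribute runoff: 11.4, 11.3, 11.7, 10.6, 14.9, 11.5 mm/h.
Σ(I−φ)·Δt = d  ⇒  (11.4+11.3+11.7+10.6+14.9+11.5 − 6φ)·1 = 45.5
φ = (71.40 − 45.5/1) / 6 = 4.32 mm/h.

φ ≈ 4.32 mm/h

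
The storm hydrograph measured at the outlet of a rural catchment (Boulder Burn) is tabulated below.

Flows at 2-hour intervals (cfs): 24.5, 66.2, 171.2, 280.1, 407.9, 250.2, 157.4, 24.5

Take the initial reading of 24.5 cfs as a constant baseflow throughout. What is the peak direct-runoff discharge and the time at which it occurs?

Subtracting baseflow gives direct-runoff ordinates: 0.0, 41.7, 146.7, 255.6, 383.4, 225.7, 132.9, 0.0 cfs.
The maximum is 383.4 cfs, occurring at the reading for t = 8 h.

Q_p = 383.4 cfs at t = 8 h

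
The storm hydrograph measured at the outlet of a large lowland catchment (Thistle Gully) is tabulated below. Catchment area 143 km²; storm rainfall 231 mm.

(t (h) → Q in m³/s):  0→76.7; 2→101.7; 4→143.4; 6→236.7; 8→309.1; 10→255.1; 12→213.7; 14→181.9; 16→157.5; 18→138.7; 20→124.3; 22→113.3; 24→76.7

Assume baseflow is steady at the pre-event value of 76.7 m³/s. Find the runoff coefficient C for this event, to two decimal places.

ΣQ_DR = 1132 m³/s; V = ΣQ_DR·Δt = 8.148 × 10^6 m³.
Runoff depth d = V / A = 56.98 mm.
C = d / P = 56.98 / 231 = 0.25.

C ≈ 0.25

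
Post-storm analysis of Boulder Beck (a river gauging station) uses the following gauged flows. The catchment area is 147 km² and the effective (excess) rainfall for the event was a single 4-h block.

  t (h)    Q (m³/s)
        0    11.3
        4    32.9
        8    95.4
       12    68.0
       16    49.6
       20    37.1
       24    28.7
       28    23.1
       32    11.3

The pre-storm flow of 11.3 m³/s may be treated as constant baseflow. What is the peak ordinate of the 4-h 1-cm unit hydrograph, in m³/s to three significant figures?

Direct runoff: 0.0, 21.6, 84.1, 56.7, 38.3, 25.8, 17.4, 11.8, 0.0 m³/s; ΣQ_DR = 255.7 m³/s, peak = 84.1 m³/s.
Runoff depth d = ΣQ_DR·Δt / A = 255.7 × 14400 / (147 km²) = 25.05 mm.
The 1-cm UH is the DRH scaled by (10 mm)/d, so U_p = 84.1 × 10/25.05 = 33.6 m³/s.

U_p ≈ 33.6 m³/s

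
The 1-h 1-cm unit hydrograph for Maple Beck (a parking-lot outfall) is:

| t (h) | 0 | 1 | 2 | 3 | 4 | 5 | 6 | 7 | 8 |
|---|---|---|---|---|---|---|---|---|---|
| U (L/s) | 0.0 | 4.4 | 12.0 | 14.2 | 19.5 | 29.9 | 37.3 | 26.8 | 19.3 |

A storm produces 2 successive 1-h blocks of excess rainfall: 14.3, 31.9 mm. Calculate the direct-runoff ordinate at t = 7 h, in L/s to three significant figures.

Q ≈ 157 L/s

By discrete convolution, Q_j = Σ (P_i / 10 mm) · U_{j−i}.
At t = 7 h (j=7): Q = (14.3/10)·26.8 + (31.9/10)·37.3 = 157 L/s.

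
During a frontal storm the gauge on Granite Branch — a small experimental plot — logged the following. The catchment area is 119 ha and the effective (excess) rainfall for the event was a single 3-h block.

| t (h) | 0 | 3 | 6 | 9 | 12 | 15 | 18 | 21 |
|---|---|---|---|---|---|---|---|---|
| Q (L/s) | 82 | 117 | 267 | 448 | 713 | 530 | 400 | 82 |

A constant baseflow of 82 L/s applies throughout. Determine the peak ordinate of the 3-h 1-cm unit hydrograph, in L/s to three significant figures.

Direct runoff: 0.0, 35.0, 185.0, 366.0, 631.0, 448.0, 318.0, 0.0 L/s; ΣQ_DR = 1983 L/s, peak = 631.0 L/s.
Runoff depth d = ΣQ_DR·Δt / A = 1983 × 10800 / (119 ha) = 18.00 mm.
The 1-cm UH is the DRH scaled by (10 mm)/d, so U_p = 631.0 × 10/18.00 = 351 L/s.

U_p ≈ 351 L/s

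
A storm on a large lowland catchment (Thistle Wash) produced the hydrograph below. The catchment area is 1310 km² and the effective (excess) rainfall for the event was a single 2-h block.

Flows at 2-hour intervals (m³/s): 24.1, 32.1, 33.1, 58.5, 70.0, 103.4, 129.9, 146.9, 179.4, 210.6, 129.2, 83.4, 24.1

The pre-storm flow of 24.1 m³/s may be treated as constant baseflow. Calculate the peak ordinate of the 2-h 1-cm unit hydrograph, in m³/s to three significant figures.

Direct runoff: 0.0, 8.0, 9.0, 34.4, 45.9, 79.3, 105.8, 122.8, 155.3, 186.5, 105.1, 59.3, 0.0 m³/s; ΣQ_DR = 911.4 m³/s, peak = 186.5 m³/s.
Runoff depth d = ΣQ_DR·Δt / A = 911.4 × 7200 / (1310 km²) = 5.009 mm.
The 1-cm UH is the DRH scaled by (10 mm)/d, so U_p = 186.5 × 10/5.009 = 372 m³/s.

U_p ≈ 372 m³/s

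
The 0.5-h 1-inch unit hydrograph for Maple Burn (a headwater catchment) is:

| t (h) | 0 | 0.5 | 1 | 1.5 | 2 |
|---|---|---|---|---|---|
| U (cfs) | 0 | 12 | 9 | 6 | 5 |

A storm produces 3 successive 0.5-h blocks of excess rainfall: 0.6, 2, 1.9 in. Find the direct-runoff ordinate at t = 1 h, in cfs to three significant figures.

Q ≈ 29.4 cfs

By discrete convolution, Q_j = Σ (P_i / 1 in) · U_{j−i}.
At t = 1 h (j=2): Q = (0.6/1)·9 + (2/1)·12 + (1.9/1)·0 = 29.4 cfs.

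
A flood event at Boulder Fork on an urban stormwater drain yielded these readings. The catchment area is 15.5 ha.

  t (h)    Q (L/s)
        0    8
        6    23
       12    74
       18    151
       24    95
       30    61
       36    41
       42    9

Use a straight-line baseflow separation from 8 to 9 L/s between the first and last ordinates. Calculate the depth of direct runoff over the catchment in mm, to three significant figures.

d ≈ 54.9 mm

Direct runoff: 0.00, 14.86, 65.71, 142.57, 86.43, 52.29, 32.14, 0.00 L/s; ΣQ_DR = 394.0 L/s.
V = ΣQ_DR · Δt = 394.0 × 21600 s = 8.510 × 10^6 L.
Over A = 15.5 ha, depth = V / A = 54.9 mm.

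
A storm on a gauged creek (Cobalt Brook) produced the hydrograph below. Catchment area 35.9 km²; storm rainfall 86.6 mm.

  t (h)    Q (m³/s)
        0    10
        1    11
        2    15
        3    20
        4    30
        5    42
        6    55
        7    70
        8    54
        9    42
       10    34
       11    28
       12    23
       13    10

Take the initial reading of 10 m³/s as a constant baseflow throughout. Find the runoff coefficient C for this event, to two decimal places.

C ≈ 0.35

ΣQ_DR = 304.0 m³/s; V = ΣQ_DR·Δt = 1.094 × 10^6 m³.
Runoff depth d = V / A = 30.48 mm.
C = d / P = 30.48 / 86.6 = 0.35.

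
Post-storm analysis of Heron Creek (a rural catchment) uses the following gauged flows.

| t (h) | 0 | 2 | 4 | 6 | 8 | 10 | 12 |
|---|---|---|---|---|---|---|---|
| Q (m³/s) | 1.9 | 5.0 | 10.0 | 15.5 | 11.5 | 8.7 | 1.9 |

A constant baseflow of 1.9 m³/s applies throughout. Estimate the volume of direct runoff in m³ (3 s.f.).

Direct-runoff ordinates (Q − Q_b): 0.0, 3.1, 8.1, 13.6, 9.6, 6.8, 0.0 m³/s.
ΣQ_DR = 41.20 m³/s.
With Δt = 2 h = 7200 s, V = ΣQ_DR · Δt = 41.20 × 7200 = 2.97 × 10^5 m³.

V ≈ 2.97 × 10^5 m³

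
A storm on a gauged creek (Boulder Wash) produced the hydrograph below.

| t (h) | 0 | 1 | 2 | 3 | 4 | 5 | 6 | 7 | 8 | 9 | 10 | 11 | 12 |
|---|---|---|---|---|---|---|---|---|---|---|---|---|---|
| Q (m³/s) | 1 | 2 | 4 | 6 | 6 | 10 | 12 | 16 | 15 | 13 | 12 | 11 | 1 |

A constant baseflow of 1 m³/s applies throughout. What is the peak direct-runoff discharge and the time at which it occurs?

Q_p = 15.0 m³/s at t = 7 h

Subtracting baseflow gives direct-runoff ordinates: 0.0, 1.0, 3.0, 5.0, 5.0, 9.0, 11.0, 15.0, 14.0, 12.0, 11.0, 10.0, 0.0 m³/s.
The maximum is 15.0 m³/s, occurring at the reading for t = 7 h.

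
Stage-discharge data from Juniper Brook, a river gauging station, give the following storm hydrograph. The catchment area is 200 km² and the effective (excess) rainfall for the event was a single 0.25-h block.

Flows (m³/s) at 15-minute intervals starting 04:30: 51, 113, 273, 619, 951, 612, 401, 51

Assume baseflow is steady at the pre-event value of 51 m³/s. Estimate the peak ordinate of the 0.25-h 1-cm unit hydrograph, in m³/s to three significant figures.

Direct runoff: 0.0, 62.0, 222.0, 568.0, 900.0, 561.0, 350.0, 0.0 m³/s; ΣQ_DR = 2663 m³/s, peak = 900.0 m³/s.
Runoff depth d = ΣQ_DR·Δt / A = 2663 × 900 / (200 km²) = 11.98 mm.
The 1-cm UH is the DRH scaled by (10 mm)/d, so U_p = 900.0 × 10/11.98 = 751 m³/s.

U_p ≈ 751 m³/s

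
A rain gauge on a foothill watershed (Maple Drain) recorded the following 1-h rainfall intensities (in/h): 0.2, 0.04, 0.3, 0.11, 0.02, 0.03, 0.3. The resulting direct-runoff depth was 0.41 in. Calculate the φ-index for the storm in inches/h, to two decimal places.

Only the 3 blocks with intensity above φ contribute runoff: 0.2, 0.3, 0.3 in/h.
Σ(I−φ)·Δt = d  ⇒  (0.2+0.3+0.3 − 3φ)·1 = 0.41
φ = (0.8000 − 0.41/1) / 3 = 0.13 in/h.

φ ≈ 0.13 in/h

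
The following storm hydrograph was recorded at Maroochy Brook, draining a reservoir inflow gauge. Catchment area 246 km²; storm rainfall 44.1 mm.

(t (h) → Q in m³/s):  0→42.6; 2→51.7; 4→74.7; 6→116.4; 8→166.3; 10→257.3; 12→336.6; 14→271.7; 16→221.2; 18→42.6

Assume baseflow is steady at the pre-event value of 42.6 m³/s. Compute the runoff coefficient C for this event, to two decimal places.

ΣQ_DR = 1155 m³/s; V = ΣQ_DR·Δt = 8.317 × 10^6 m³.
Runoff depth d = V / A = 33.81 mm.
C = d / P = 33.81 / 44.1 = 0.77.

C ≈ 0.77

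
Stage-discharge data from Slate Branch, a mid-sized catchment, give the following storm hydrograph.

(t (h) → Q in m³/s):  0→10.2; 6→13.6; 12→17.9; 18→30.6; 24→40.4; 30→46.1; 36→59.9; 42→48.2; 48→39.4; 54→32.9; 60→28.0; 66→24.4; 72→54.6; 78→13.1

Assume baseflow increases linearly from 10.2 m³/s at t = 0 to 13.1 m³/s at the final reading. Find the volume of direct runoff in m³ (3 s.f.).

Direct-runoff ordinates (Q − Q_b): 0.00, 3.18, 7.25, 19.73, 29.31, 34.78, 48.36, 36.44, 27.42, 20.69, 15.57, 11.75, 41.72, 0.00 m³/s.
ΣQ_DR = 296.2 m³/s.
With Δt = 6 h = 21600 s, V = ΣQ_DR · Δt = 296.2 × 21600 = 6.40 × 10^6 m³.

V ≈ 6.40 × 10^6 m³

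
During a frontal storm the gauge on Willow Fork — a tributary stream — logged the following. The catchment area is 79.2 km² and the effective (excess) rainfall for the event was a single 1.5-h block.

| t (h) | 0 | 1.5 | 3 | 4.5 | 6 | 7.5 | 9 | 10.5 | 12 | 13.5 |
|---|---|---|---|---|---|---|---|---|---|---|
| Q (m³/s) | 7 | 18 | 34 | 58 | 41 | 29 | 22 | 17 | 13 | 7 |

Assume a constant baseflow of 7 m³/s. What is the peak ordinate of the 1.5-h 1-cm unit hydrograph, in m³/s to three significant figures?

U_p ≈ 42.5 m³/s

Direct runoff: 0.0, 11.0, 27.0, 51.0, 34.0, 22.0, 15.0, 10.0, 6.0, 0.0 m³/s; ΣQ_DR = 176.0 m³/s, peak = 51.0 m³/s.
Runoff depth d = ΣQ_DR·Δt / A = 176.0 × 5400 / (79.2 km²) = 12.00 mm.
The 1-cm UH is the DRH scaled by (10 mm)/d, so U_p = 51.0 × 10/12.00 = 42.5 m³/s.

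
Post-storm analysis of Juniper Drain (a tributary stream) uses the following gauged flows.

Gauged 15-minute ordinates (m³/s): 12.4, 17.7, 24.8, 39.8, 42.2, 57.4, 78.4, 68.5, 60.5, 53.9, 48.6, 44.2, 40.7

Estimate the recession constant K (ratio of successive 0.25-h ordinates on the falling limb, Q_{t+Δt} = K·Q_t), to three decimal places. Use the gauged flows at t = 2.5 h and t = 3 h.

Using the recession-limb readings at t = 2.5 h and t = 3 h: Q falls from 48.6 to 40.7 m³/s over 2 intervals.
K = (Q₂/Q₁)^(1/2) = (40.7/48.6)^(1/2) = 0.915.

K ≈ 0.915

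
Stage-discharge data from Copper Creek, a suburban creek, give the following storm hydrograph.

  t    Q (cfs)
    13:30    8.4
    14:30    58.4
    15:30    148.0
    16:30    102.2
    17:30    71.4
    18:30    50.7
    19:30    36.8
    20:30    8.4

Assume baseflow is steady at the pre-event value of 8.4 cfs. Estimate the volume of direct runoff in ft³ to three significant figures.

V ≈ 1.50 × 10^6 ft³

Direct-runoff ordinates (Q − Q_b): 0.0, 50.0, 139.6, 93.8, 63.0, 42.3, 28.4, 0.0 cfs.
ΣQ_DR = 417.1 cfs.
With Δt = 1 h = 3600 s, V = ΣQ_DR · Δt = 417.1 × 3600 = 1.50 × 10^6 ft³.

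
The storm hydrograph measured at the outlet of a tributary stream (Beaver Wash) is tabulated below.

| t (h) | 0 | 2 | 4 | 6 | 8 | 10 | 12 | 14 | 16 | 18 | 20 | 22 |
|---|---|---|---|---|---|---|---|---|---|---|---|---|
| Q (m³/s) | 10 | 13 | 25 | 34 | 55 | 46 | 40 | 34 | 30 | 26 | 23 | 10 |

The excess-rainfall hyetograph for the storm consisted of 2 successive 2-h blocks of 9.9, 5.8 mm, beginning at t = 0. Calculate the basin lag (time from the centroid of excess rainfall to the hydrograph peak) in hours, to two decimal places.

t_L ≈ 6.26 h

Centroid of excess rainfall: t_c = Σ P_i·t̄_i / ΣP_i = 1.7389 h (block centres at 1, 3 h).
Hydrograph peak occurs at t = 8 h, so basin lag t_L = 8 − 1.7389 = 6.26 h.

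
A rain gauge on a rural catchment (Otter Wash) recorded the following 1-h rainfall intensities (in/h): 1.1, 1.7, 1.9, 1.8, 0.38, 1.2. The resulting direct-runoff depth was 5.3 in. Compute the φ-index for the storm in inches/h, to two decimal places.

φ ≈ 0.48 in/h

Only the 5 blocks with intensity above φ contribute runoff: 1.1, 1.7, 1.9, 1.8, 1.2 in/h.
Σ(I−φ)·Δt = d  ⇒  (1.1+1.7+1.9+1.8+1.2 − 5φ)·1 = 5.3
φ = (7.700 − 5.3/1) / 5 = 0.48 in/h.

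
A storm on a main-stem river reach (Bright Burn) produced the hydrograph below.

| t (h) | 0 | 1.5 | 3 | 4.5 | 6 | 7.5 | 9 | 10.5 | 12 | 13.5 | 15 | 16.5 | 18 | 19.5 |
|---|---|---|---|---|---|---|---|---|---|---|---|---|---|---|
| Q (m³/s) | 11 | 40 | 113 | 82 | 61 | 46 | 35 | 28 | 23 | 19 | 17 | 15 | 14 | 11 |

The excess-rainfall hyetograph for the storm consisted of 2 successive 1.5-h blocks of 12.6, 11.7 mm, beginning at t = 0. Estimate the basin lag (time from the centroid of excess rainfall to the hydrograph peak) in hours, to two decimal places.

Centroid of excess rainfall: t_c = Σ P_i·t̄_i / ΣP_i = 1.4722 h (block centres at 0.75, 2.25 h).
Hydrograph peak occurs at t = 3 h, so basin lag t_L = 3 − 1.4722 = 1.53 h.

t_L ≈ 1.53 h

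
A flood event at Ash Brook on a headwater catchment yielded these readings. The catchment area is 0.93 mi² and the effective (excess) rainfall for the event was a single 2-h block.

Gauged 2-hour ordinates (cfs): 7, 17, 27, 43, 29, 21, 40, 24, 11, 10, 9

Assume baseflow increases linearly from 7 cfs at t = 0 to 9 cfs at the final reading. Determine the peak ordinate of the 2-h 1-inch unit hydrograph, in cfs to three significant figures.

Direct runoff: 0.00, 9.80, 19.60, 35.40, 21.20, 13.00, 31.80, 15.60, 2.40, 1.20, 0.00 cfs; ΣQ_DR = 150.0 cfs, peak = 35.40 cfs.
Runoff depth d = ΣQ_DR·Δt / A = 150.0 × 7200 / (0.93 mi²) = 0.4999 in.
The 1-inch UH is the DRH scaled by (1 in)/d, so U_p = 35.40 × 1/0.4999 = 70.8 cfs.

U_p ≈ 70.8 cfs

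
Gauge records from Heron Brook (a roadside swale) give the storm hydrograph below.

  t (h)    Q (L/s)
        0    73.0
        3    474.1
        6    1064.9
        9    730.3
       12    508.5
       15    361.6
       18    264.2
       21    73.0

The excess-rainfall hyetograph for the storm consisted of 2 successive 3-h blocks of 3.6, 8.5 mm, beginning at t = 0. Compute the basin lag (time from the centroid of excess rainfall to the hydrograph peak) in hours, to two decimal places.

Centroid of excess rainfall: t_c = Σ P_i·t̄_i / ΣP_i = 3.6074 h (block centres at 1.5, 4.5 h).
Hydrograph peak occurs at t = 6 h, so basin lag t_L = 6 − 3.6074 = 2.39 h.

t_L ≈ 2.39 h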